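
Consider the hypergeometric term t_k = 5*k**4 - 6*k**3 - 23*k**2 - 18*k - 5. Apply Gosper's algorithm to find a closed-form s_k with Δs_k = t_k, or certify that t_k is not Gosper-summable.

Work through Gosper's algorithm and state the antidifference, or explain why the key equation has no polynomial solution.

r(k) = (5*k**4 + 14*k**3 - 11*k**2 - 62*k - 47)/(5*k**4 - 6*k**3 - 23*k**2 - 18*k - 5) after simplifying.
Factor: A=1; B=1; C=k**4 - 6*k**3/5 - 23*k**2/5 - 18*k/5 - 1.
Set up (1)·f(k+1) − (1)·f(k) − (k**4 - 6*k**3/5 - 23*k**2/5 - 18*k/5 - 1) = 0.
From deg A=0, deg B=0, deg C=4: d=5.
Coefficient equations give f(k) = k**2*(k**3 - 4*k**2 - 3*k + 1)/5.
Then R = B(k−1)f/C = k**2*(k**3 - 4*k**2 - 3*k + 1)/(5*k**4 - 6*k**3 - 23*k**2 - 18*k - 5), so s_k = R(k)·t_k = k**2*(k**3 - 4*k**2 - 3*k + 1).
Δs = 5*k**4 - 6*k**3 - 23*k**2 - 18*k - 5, as required.

s_k = k**2*(k**3 - 4*k**2 - 3*k + 1)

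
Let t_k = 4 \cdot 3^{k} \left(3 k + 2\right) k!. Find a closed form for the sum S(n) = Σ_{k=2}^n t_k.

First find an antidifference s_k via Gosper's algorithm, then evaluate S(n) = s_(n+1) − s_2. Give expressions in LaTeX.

S(n) = 12 \cdot 3^{n} \left(n + 1\right)! - 72

r(k) = 3*(k + 1)*(3*k + 5)/(3*k + 2) after simplifying.
Normal form (A,B,C) = (3*k + 3, 1, k + 2/3).
Need (3*k + 3)·f(k+1) − (1)·f(k) = k + 2/3.
d = 0 from the (1,0,1) case.
Solve for f: f(k) = 1/3 (degree 0 ≤ 0).
So s_k = (B(k−1)f/C)·t_k = (1/(3*k + 2))·t_k = 4*3**k*factorial(k).
Verify: 4*3**k*(3*k + 2)*factorial(k) matches t_k.
Telescope: S(n) = s_(n+1) − s_(2) = 12*3**n*factorial(n + 1) − (72) = 12*3**n*factorial(n + 1) - 72.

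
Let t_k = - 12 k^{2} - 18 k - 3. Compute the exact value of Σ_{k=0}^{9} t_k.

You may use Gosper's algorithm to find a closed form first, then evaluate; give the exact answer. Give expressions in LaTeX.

Step 1: r(k) = (4*k**2 + 14*k + 11)/(4*k**2 + 6*k + 1).
Take A(k)=1, B(k)=1, C(k)=k**2 + 3*k/2 + 1/4.
f must satisfy (1)·f(k+1) − (1)·f(k) = k**2 + 3*k/2 + 1/4.
deg f ≤ 3 (via 0,0,2).
Match coefficients ⇒ f(k) = k*(4*k**2 + 3*k - 4)/12.
Then R = B(k−1)f/C = k*(4*k**2 + 3*k - 4)/(3*(4*k**2 + 6*k + 1)), so s_k = R(k)·t_k = k*(-4*k**2 - 3*k + 4).
Check: Δs_k = -12*k**2 - 18*k - 3. ✓
Σ_(k=0)^(9) t_k = s_(10) − s_(0) = -4260 − (0) = -4260.

Σ = -4260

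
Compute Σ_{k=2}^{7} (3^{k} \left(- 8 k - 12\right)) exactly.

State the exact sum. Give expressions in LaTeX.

r(k) = 3*(2*k + 5)/(2*k + 3) after simplifying.
Normal form (A,B,C) = (3, 1, k + 3/2).
Need (3)·f(k+1) − (1)·f(k) = k + 3/2.
deg f ≤ 1 (via 0,0,1).
A polynomial solution: f(k) = k/2.
R(k) = B(k−1)·f(k)/C(k) = k/(2*k + 3); s_k = R·t_k = -4*3**k*k.
s_(k+1) − s_k = 3**k*(-8*k - 12) = t_k.
Evaluate s at k=8 and k=2: -209952 and -72; difference -209880.

Σ = -209880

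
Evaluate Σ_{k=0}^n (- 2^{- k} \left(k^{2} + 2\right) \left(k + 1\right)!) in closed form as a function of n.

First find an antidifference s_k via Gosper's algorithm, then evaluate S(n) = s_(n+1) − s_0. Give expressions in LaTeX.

Ratio r(k) = (k + 2)*((k + 1)**2 + 2)/(2*(k**2 + 2)).
Normal form (A,B,C) = (k/2 + 1, 1, k**2 + 2).
Need (k/2 + 1)·f(k+1) − (1)·f(k) = k**2 + 2.
Bound: deg f ≤ 1.
Solving with deg f ≤ 1: f(k) = 2*(k - 1).
Get s_k = R·t_k = -2**(1 - k)*(k - 1)*factorial(k + 1) with R(k) = B(k−1)f(k)/C(k) = 2*(k - 1)/(k**2 + 2).
Verify: -(k**2 + 2)*factorial(k + 1)/2**k matches t_k.
Evaluate: s_(n+1) = -n*factorial(n + 2)/2**n; subtract s_(0) = 2 ⇒ S(n) = -2 - n*factorial(n + 2)/2**n.

S(n) = -2 - 2^{- n} n \left(n + 2\right)!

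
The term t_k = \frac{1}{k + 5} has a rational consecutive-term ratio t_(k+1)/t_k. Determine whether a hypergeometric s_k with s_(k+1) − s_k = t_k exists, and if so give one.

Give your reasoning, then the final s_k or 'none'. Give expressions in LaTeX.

not Gosper-summable; s_k does not exist

Compute t_(k+1)/t_k: get (k + 5)/(k + 6).
Normal form (A,B,C) = (k + 5, k + 6, 1).
Solve (k + 5)·f(k+1) − (k + 5)·f(k) = 1.
deg f ≤ 0 (via 1,1,0).
Generic f = c0 gives residual -1; -1 = 0 cannot hold, so t_k is not Gosper-summable.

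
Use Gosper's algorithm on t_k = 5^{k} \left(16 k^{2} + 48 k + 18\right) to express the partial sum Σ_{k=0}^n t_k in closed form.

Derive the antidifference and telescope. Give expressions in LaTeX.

S(n) = 20 \cdot 5^{n} n^{2} + 50 \cdot 5^{n} n + 15 \cdot 5^{n} + 3

The ratio is 5*(8*k**2 + 40*k + 41)/(8*k**2 + 24*k + 9).
A = 5, B = 1, C = k**2 + 3*k + 9/8.
f must satisfy (5)·f(k+1) − (1)·f(k) = k**2 + 3*k + 9/8.
From deg A=0, deg B=0, deg C=2: d=2.
A polynomial solution: f(k) = (4*k**2 + 2*k - 3)/16.
R(k) = B(k−1)·f(k)/C(k) = (4*k**2 + 2*k - 3)/(2*(8*k**2 + 24*k + 9)); s_k = R·t_k = 5**k*(4*k**2 + 2*k - 3).
Verify: 5**k*(16*k**2 + 48*k + 18) matches t_k.
Σ_(k=0)^n t_k = s_(n+1) − s_(0) = (5**(n + 1)*(4*n**2 + 10*n + 3)) − (-3), i.e. 20*5**n*n**2 + 50*5**n*n + 15*5**n + 3.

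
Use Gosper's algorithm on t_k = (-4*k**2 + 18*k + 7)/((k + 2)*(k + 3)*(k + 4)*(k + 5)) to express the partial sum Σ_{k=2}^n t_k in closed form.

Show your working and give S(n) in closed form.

The ratio is (k + 2)*(18*k - 4*(k + 1)**2 + 25)/((k + 6)*(-4*k**2 + 18*k + 7)).
Gosper form: A/B · C(k+1)/C(k) with A=k + 2, B=k + 6, C=k**2 - 9*k/2 - 7/4.
Solve (k + 2)·f(k+1) − (k + 5)·f(k) = k**2 - 9*k/2 - 7/4.
Bound: deg f ≤ 3.
Match coefficients ⇒ f(k) = k*(k**2 - 87*k + 2)/96.
So s_k = (B(k−1)f/C)·t_k = (k*(k + 5)*(k**2 - 87*k + 2)/(24*(4*k**2 - 18*k - 7)))·t_k = k*(-k**2 + 87*k - 2)/(24*(k + 2)*(k + 3)*(k + 4)).
Check: Δs_k = (-4*k**2 + 18*k + 7)/(k**4 + 14*k**3 + 71*k**2 + 154*k + 120). ✓
Telescope: S(n) = s_(n+1) − s_(2) = (-n**3 + 84*n**2 + 169*n + 84)/(24*(n**3 + 12*n**2 + 47*n + 60)) − (7/60) = (-19*n**3 + 252*n**2 + 187*n - 420)/(120*(n**3 + 12*n**2 + 47*n + 60)).

S(n) = (-19*n**3 + 252*n**2 + 187*n - 420)/(120*(n**3 + 12*n**2 + 47*n + 60))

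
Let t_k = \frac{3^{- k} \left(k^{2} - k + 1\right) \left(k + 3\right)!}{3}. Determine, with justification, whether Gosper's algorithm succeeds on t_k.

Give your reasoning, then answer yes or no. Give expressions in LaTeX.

t_(k+1)/t_k = -(k + 4)*(k - (k + 1)**2)/(3*k**2 - 3*k + 3).
A = k/3 + 4/3, B = 1, C = k**2 - k + 1.
Key eq: (k/3 + 4/3)·f(k+1) = (1)·f(k) + (k**2 - k + 1).
d = 1 from the (1,0,2) case.
Solve for f: f(k) = 3*(k - 3) (degree 1 ≤ 1).
Certificate R = B(k−1)f/C = 3*(k - 3)/(k**2 - k + 1) gives s_k = (k - 3)*factorial(k + 3)/3**k.
Verify: (k**2 - k + 1)*factorial(k + 3)/(3*3**k) matches t_k.

Yes. s_k = 3^{- k} \left(k - 3\right) \left(k + 3\right)!.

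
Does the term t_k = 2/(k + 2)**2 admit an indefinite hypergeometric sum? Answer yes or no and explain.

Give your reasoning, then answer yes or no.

Ratio r(k) = (k + 2)**2/(k + 3)**2.
Factor: A=k**2 + 4*k + 4; B=k**2 + 6*k + 9; C=1.
f must satisfy (k**2 + 4*k + 4)·f(k+1) − (k**2 + 4*k + 4)·f(k) = 1.
Degrees (2,2,0) ⇒ d ≤ 0.
Generic f = c0 gives residual -1; -1 = 0 cannot hold, so t_k is not Gosper-summable.

No — the linear system for f has no solution.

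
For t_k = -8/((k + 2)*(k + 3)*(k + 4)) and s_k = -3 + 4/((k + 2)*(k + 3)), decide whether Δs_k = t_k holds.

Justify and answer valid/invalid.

s_(k+1) = -3 + 4/((k + 3)*(k + 4))
s_(k+1) − s_k = -8/(k**3 + 9*k**2 + 26*k + 24)
(s_(k+1) − s_k) − t_k = 0

Valid — Δs_k = t_k.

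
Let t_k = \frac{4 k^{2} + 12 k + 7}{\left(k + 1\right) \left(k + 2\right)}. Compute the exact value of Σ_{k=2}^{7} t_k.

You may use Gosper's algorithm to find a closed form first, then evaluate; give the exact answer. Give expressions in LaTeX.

The ratio is (k + 1)*(12*k + 4*(k + 1)**2 + 19)/((k + 3)*(4*k**2 + 12*k + 7)).
A = k + 1, B = k + 3, C = k**2 + 3*k + 7/4.
Key eq: (k + 1)·f(k+1) = (k + 2)·f(k) + (k**2 + 3*k + 7/4).
Degrees (1,1,2) ⇒ d ≤ 2.
Coefficient equations give f(k) = k*(4*k + 3)/4.
R(k) = B(k−1)·f(k)/C(k) = k*(k + 2)*(4*k + 3)/(4*k**2 + 12*k + 7); s_k = R·t_k = k*(4*k + 3)/(k + 1).
Δs = (4*k**2 + 12*k + 7)/(k**2 + 3*k + 2), as required.
Evaluate s at k=8 and k=2: 280/9 and 22/3; difference 214/9.

Σ = 214/9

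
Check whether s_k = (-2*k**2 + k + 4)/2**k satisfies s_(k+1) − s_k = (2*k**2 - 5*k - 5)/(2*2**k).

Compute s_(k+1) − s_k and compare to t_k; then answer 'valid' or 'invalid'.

Valid: the claim telescopes to t_k.

s_(k+1) = (k - 2*(k + 1)**2 + 5)/(2*2**k)
s_(k+1) − s_k = (2*k**2 - 5*k - 5)/(2*2**k)
(s_(k+1) − s_k) − t_k = 0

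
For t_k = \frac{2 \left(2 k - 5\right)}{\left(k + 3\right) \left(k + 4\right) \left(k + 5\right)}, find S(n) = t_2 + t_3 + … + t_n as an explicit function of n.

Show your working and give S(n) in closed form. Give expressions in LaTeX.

The ratio is (k + 3)*(2*k - 3)/((k + 6)*(2*k - 5)).
Factor: A=k + 3; B=k + 6; C=k - 5/2.
Solve (k + 3)·f(k+1) − (k + 5)·f(k) = k - 5/2.
From deg A=1, deg B=1, deg C=1: d=2.
A polynomial solution: f(k) = k*(k - 41)/48.
Get s_k = R·t_k = k*(k - 41)/(12*(k + 3)*(k + 4)) with R(k) = B(k−1)f(k)/C(k) = k*(k - 41)*(k + 5)/(24*(2*k - 5)).
Verify: 2*(2*k - 5)/(k**3 + 12*k**2 + 47*k + 60) matches t_k.
Σ_(k=2)^n t_k = s_(n+1) − s_(2) = ((n**2 - 39*n - 40)/(12*(n**2 + 9*n + 20))) − (-13/60), i.e. (3*n**2 - 13*n + 10)/(10*(n**2 + 9*n + 20)).

S(n) = \frac{3 n^{2} - 13 n + 10}{10 \left(n^{2} + 9 n + 20\right)}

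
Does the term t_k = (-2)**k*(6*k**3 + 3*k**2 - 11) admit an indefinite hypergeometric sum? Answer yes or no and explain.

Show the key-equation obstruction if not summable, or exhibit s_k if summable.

Yes. s_k = (-2)**k*(-2*k**3 + 3*k**2 + 3).

r(k) = 2*(-6*(k + 1)**3 - 3*(k + 1)**2 + 11)/(6*k**3 + 3*k**2 - 11) after simplifying.
Normal form (A,B,C) = (-2, 1, k**3 + k**2/2 - 11/6).
Need (-2)·f(k+1) − (1)·f(k) = k**3 + k**2/2 - 11/6.
Bound: deg f ≤ 3.
A polynomial solution: f(k) = -(2*k**3 - 3*k**2 - 3)/6.
Then R = B(k−1)f/C = -(2*k**3 - 3*k**2 - 3)/(6*k**3 + 3*k**2 - 11), so s_k = R(k)·t_k = (-2)**k*(-2*k**3 + 3*k**2 + 3).
s_(k+1) − s_k = (-2)**k*(6*k**3 + 3*k**2 - 11) = t_k.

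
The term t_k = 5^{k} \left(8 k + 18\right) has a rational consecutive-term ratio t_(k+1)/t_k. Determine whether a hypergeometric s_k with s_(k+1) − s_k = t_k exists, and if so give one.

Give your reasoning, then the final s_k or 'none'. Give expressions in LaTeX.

Step 1: r(k) = 5*(4*k + 13)/(4*k + 9).
Factor: A=5; B=1; C=k + 9/4.
Set up (5)·f(k+1) − (1)·f(k) − (k + 9/4) = 0.
From deg A=0, deg B=0, deg C=1: d=1.
Solving with deg f ≤ 1: f(k) = (k + 1)/4.
So s_k = (B(k−1)f/C)·t_k = ((k + 1)/(4*k + 9))·t_k = 2*5**k*(k + 1).
Check: Δs_k = 5**k*(8*k + 18). ✓

s_k = 2 \cdot 5^{k} \left(k + 1\right)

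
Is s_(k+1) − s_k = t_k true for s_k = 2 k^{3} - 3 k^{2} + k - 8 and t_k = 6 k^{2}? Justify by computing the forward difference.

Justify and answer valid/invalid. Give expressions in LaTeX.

Valid — Δs_k = t_k.

s_(k+1) = 2*k**3 + 3*k**2 + k - 8
s_(k+1) − s_k = 6*k**2
(s_(k+1) − s_k) − t_k = 0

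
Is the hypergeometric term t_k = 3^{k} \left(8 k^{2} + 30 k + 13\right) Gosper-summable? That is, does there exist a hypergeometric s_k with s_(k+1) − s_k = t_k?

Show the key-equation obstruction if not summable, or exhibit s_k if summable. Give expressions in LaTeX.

t_(k+1)/t_k = 3*(8*k**2 + 46*k + 51)/(8*k**2 + 30*k + 13).
Gosper form: A/B · C(k+1)/C(k) with A=3, B=1, C=k**2 + 15*k/4 + 13/8.
f must satisfy (3)·f(k+1) − (1)·f(k) = k**2 + 15*k/4 + 13/8.
Degrees (0,0,2) ⇒ d ≤ 2.
Solving with deg f ≤ 2: f(k) = (4*k**2 + 3*k - 4)/8.
Certificate R = B(k−1)f/C = (4*k**2 + 3*k - 4)/((2*k + 1)*(4*k + 13)) gives s_k = 3**k*(4*k**2 + 3*k - 4).
Verify: 3**k*(8*k**2 + 30*k + 13) matches t_k.

Yes. s_k = 3^{k} \left(4 k^{2} + 3 k - 4\right).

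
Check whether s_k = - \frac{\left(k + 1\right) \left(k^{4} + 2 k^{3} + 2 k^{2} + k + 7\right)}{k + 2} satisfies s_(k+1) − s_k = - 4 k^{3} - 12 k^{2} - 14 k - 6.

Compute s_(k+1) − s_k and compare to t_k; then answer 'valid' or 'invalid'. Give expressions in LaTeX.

Invalid: residual \frac{3 k^{4} + 18 k^{3} + 36 k^{2} + 33 k + 5}{k^{2} + 5 k + 6} ≠ 0.

s_(k+1) = (-k**5 - 8*k**4 - 26*k**3 - 43*k**2 - 43*k - 26)/(k + 3)
s_(k+1) − s_k = (-4*k**5 - 29*k**4 - 80*k**3 - 112*k**2 - 81*k - 31)/(k**2 + 5*k + 6)
(s_(k+1) − s_k) − t_k = (3*k**4 + 18*k**3 + 36*k**2 + 33*k + 5)/(k**2 + 5*k + 6)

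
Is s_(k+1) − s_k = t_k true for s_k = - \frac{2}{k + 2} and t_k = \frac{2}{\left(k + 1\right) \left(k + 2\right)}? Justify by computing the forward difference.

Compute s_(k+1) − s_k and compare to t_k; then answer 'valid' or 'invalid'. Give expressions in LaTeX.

s_(k+1) = -2/(k + 3)
s_(k+1) − s_k = 2/((k + 2)*(k + 3))
(s_(k+1) − s_k) − t_k = -4/(k**3 + 6*k**2 + 11*k + 6)

Invalid: residual - \frac{4}{k^{3} + 6 k^{2} + 11 k + 6} ≠ 0.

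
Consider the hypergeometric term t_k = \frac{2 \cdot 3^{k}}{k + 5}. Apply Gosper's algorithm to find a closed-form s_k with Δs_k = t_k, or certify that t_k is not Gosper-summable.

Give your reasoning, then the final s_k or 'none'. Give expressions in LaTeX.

none (Gosper's algorithm certifies no s_k)

Ratio r(k) = 3*(k + 5)/(k + 6).
Factor: A=3*k + 15; B=k + 6; C=1.
Set up (3*k + 15)·f(k+1) − (k + 5)·f(k) − (1) = 0.
d = -1 from the (1,1,0) case.
Bound -1 < 0, so the key equation has no polynomial solution.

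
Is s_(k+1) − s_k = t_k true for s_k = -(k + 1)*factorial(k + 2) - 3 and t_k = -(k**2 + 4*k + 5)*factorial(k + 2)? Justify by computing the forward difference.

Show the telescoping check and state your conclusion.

s_(k+1) = -(k + 2)*factorial(k + 3) - 3
s_(k+1) − s_k = -(k**2 + 4*k + 5)*factorial(k + 2)
(s_(k+1) − s_k) − t_k = 0

Valid: the claim telescopes to t_k.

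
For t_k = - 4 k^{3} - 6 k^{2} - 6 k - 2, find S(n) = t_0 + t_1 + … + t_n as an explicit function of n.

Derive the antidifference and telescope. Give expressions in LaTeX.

Ratio r(k) = (2*k**3 + 9*k**2 + 15*k + 9)/(2*k**3 + 3*k**2 + 3*k + 1).
A = 1, B = 1, C = k**3 + 3*k**2/2 + 3*k/2 + 1/2.
f must satisfy (1)·f(k+1) − (1)·f(k) = k**3 + 3*k**2/2 + 3*k/2 + 1/2.
Bound: deg f ≤ 4.
A polynomial solution: f(k) = k**2*(k**2 + 1)/4.
So s_k = (B(k−1)f/C)·t_k = (k**2*(k**2 + 1)/(2*(2*k + 1)*(k**2 + k + 1)))·t_k = -k**4 - k**2.
Check: Δs_k = k**4 + k**2 - (k + 1)**4 - (k + 1)**2. ✓
Telescope: S(n) = s_(n+1) − s_(0) = -n**4 - 4*n**3 - 7*n**2 - 6*n - 2 − (0) = -n**4 - 4*n**3 - 7*n**2 - 6*n - 2.

S(n) = - n^{4} - 4 n^{3} - 7 n^{2} - 6 n - 2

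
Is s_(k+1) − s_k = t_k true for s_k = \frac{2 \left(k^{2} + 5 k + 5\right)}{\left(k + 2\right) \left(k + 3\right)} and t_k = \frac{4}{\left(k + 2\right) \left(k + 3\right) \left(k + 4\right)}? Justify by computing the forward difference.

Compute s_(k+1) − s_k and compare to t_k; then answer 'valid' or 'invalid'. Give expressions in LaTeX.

s_(k+1) = 2*(5*k + (k + 1)**2 + 10)/((k + 3)*(k + 4))
s_(k+1) − s_k = 4/(k**3 + 9*k**2 + 26*k + 24)
(s_(k+1) − s_k) − t_k = 0

Valid: the claim telescopes to t_k.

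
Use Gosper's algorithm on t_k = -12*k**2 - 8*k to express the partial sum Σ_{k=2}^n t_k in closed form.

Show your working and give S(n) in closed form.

t_(k+1)/t_k = (3*k**2 + 8*k + 5)/(k*(3*k + 2)).
So A=1 and B=1, with C=k**2 + 2*k/3.
Key eq: (1)·f(k+1) = (1)·f(k) + (k**2 + 2*k/3).
Bound: deg f ≤ 3.
Coefficient equations give f(k) = k*(k - 1)*(2*k + 1)/6.
So s_k = (B(k−1)f/C)·t_k = ((k - 1)*(2*k + 1)/(2*(3*k + 2)))·t_k = 2*k*(-2*k**2 + k + 1).
Δs = 4*k*(-3*k - 2), as required.
s_(n+1) = 2*n*(-2*n**2 - 5*n - 3) and s_(2) = -20, so S(n) = -4*n**3 - 10*n**2 - 6*n + 20.

S(n) = -4*n**3 - 10*n**2 - 6*n + 20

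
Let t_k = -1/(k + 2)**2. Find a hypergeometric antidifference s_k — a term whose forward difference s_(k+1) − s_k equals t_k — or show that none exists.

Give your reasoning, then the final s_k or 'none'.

The ratio is (k + 2)**2/(k + 3)**2.
So A=k**2 + 4*k + 4 and B=k**2 + 6*k + 9, with C=1.
Solve (k**2 + 4*k + 4)·f(k+1) − (k**2 + 4*k + 4)·f(k) = 1.
Bound: deg f ≤ 0.
Put f(k) = c0: A·f(k+1) − B(k−1)·f(k) − C = -1; need -1 = 0 — inconsistent ⇒ no f, not summable.

none — t_k is not Gosper-summable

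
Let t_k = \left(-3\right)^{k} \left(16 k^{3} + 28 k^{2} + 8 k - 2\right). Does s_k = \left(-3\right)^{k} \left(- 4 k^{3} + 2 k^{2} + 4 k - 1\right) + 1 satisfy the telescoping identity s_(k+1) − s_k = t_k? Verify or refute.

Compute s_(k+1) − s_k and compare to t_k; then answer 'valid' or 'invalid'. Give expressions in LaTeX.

valid (s_(k+1) − s_k reduces to t_k)

s_(k+1) = (-3)**(k + 1)*(4*k - 4*(k + 1)**3 + 2*(k + 1)**2 + 3) + 1
s_(k+1) − s_k = (-3)**k*(16*k**3 + 28*k**2 + 8*k - 2)
(s_(k+1) − s_k) − t_k = 0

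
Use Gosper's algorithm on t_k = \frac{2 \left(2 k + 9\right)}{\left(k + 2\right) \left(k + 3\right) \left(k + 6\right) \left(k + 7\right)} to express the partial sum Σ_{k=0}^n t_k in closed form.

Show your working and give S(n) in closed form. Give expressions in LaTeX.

t_(k+1)/t_k = (k + 2)*(k + 6)*(2*k + 11)/((k + 4)*(k + 8)*(2*k + 9)).
Gosper form: A/B · C(k+1)/C(k) with A=k + 2, B=k + 8, C=k**3 + 27*k**2/2 + 121*k/2 + 90.
Solve (k + 2)·f(k+1) − (k + 7)·f(k) = k**3 + 27*k**2/2 + 121*k/2 + 90.
deg f ≤ 5 (via 1,1,3).
A polynomial solution: f(k) = k*(k + 3)*(k + 4)*(k + 5)*(k + 8)/24.
Then R = B(k−1)f/C = k*(k + 3)*(k + 7)*(k + 8)/(12*(2*k + 9)), so s_k = R(k)·t_k = k*(k + 8)/(6*(k**2 + 8*k + 12)).
Check: Δs_k = 2*(2*k + 9)/(k**4 + 18*k**3 + 113*k**2 + 288*k + 252). ✓
Evaluate: s_(n+1) = (n**2 + 10*n + 9)/(6*(n**2 + 10*n + 21)); subtract s_(0) = 0 ⇒ S(n) = (n**2 + 10*n + 9)/(6*(n**2 + 10*n + 21)).

S(n) = \frac{n^{2} + 10 n + 9}{6 \left(n^{2} + 10 n + 21\right)}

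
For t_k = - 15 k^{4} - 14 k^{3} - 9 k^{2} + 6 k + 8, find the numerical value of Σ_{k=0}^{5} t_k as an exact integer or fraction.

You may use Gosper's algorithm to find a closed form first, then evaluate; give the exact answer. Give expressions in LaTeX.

Σ = -18192

Step 1: r(k) = (15*k**4 + 74*k**3 + 141*k**2 + 114*k + 24)/(15*k**4 + 14*k**3 + 9*k**2 - 6*k - 8).
Take A(k)=1, B(k)=1, C(k)=k**4 + 14*k**3/15 + 3*k**2/5 - 2*k/5 - 8/15.
Need (1)·f(k+1) − (1)·f(k) = k**4 + 14*k**3/15 + 3*k**2/5 - 2*k/5 - 8/15.
From deg A=0, deg B=0, deg C=4: d=5.
Match coefficients ⇒ f(k) = k*(3*k**4 - 4*k**3 + k**2 - 4*k - 4)/15.
Certificate R = B(k−1)f/C = k*(3*k**4 - 4*k**3 + k**2 - 4*k - 4)/(15*k**4 + 14*k**3 + 9*k**2 - 6*k - 8) gives s_k = k*(-3*k**4 + 4*k**3 - k**2 + 4*k + 4).
Check: Δs_k = -15*k**4 - 14*k**3 - 9*k**2 + 6*k + 8. ✓
Evaluate s at k=6 and k=0: -18192 and 0; difference -18192.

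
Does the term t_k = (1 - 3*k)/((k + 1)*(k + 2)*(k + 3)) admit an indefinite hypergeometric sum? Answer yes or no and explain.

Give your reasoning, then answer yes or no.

Compute t_(k+1)/t_k: get (k + 1)*(3*k + 2)/((k + 4)*(3*k - 1)).
A = k + 1, B = k + 4, C = k - 1/3.
f must satisfy (k + 1)·f(k+1) − (k + 3)·f(k) = k - 1/3.
d = 2 from the (1,1,1) case.
Coefficient equations give f(k) = k*(k - 3)/6.
R(k) = B(k−1)·f(k)/C(k) = k*(k - 3)*(k + 3)/(2*(3*k - 1)); s_k = R·t_k = k*(3 - k)/(2*(k + 1)*(k + 2)).
Verify: (1 - 3*k)/(k**3 + 6*k**2 + 11*k + 6) matches t_k.

Yes. s_k = k*(3 - k)/(2*(k + 1)*(k + 2)).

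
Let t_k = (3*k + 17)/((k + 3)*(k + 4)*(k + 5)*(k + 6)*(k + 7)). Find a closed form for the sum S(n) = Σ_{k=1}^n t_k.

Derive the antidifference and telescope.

t_(k+1)/t_k = (k + 3)*(3*k + 20)/((k + 8)*(3*k + 17)).
Normal form (A,B,C) = (k + 3, k + 8, k + 17/3).
Set up (k + 3)·f(k+1) − (k + 7)·f(k) − (k + 17/3) = 0.
d = 4 from the (1,1,1) case.
Solving with deg f ≤ 4: f(k) = k*(k + 5)*(k**2 + 13*k + 54)/216.
Get s_k = R·t_k = k*(k**2 + 13*k + 54)/(72*(k**3 + 13*k**2 + 54*k + 72)) with R(k) = B(k−1)f(k)/C(k) = k*(k + 5)*(k + 7)*(k**2 + 13*k + 54)/(72*(3*k + 17)).
Verify: (3*k + 17)/(k**5 + 25*k**4 + 245*k**3 + 1175*k**2 + 2754*k + 2520) matches t_k.
Telescope: S(n) = s_(n+1) − s_(1) = (n**3 + 16*n**2 + 83*n + 68)/(72*(n**3 + 16*n**2 + 83*n + 140)) − (17/2520) = n*(n**2 + 16*n + 83)/(140*(n**3 + 16*n**2 + 83*n + 140)).

S(n) = n*(n**2 + 16*n + 83)/(140*(n**3 + 16*n**2 + 83*n + 140))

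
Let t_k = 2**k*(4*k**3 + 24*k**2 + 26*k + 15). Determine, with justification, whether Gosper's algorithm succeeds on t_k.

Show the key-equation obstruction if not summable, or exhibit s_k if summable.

Yes. s_k = 2**k*(4*k**3 + 2*k + 3).

The ratio is 2*(4*k**3 + 36*k**2 + 86*k + 69)/(4*k**3 + 24*k**2 + 26*k + 15).
Gosper form: A/B · C(k+1)/C(k) with A=2, B=1, C=k**3 + 6*k**2 + 13*k/2 + 15/4.
Key eq: (2)·f(k+1) = (1)·f(k) + (k**3 + 6*k**2 + 13*k/2 + 15/4).
Bound: deg f ≤ 3.
Match coefficients ⇒ f(k) = (4*k**3 + 2*k + 3)/4.
Certificate R = B(k−1)f/C = (4*k**3 + 2*k + 3)/(4*k**3 + 24*k**2 + 26*k + 15) gives s_k = 2**k*(4*k**3 + 2*k + 3).
Δs = 2**k*(4*k**3 + 24*k**2 + 26*k + 15), as required.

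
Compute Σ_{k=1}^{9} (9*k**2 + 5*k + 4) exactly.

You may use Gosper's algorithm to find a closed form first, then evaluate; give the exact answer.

Ratio r(k) = (9*k**2 + 23*k + 18)/(9*k**2 + 5*k + 4).
A = 1, B = 1, C = k**2 + 5*k/9 + 4/9.
Solve (1)·f(k+1) − (1)·f(k) = k**2 + 5*k/9 + 4/9.
Bound: deg f ≤ 3.
Coefficient equations give f(k) = k*(3*k**2 - 2*k + 3)/9.
Certificate R = B(k−1)f/C = k*(3*k**2 - 2*k + 3)/(9*k**2 + 5*k + 4) gives s_k = k*(3*k**2 - 2*k + 3).
s_(k+1) − s_k = 9*k**2 + 5*k + 4 = t_k.
Telescoping: Σ = s_(10) − s_(1) = 2830 − (4) = 2826.

Σ = 2826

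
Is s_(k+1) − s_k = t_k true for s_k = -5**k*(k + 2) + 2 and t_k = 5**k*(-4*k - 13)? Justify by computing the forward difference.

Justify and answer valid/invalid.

Valid — Δs_k = t_k.

s_(k+1) = -5*5**k*(k + 3) + 2
s_(k+1) − s_k = 5**k*(-4*k - 13)
(s_(k+1) − s_k) − t_k = 0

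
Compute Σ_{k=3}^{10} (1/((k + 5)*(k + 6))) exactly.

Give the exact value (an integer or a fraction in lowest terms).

Σ = 1/16

r(k) = (k + 5)/(k + 7) after simplifying.
A = k + 5, B = k + 7, C = 1.
Need (k + 5)·f(k+1) − (k + 6)·f(k) = 1.
d = 1 from the (1,1,0) case.
Match coefficients ⇒ f(k) = k/5.
Certificate R = B(k−1)f/C = k*(k + 6)/5 gives s_k = k/(5*(k + 5)).
Check: Δs_k = 1/(k**2 + 11*k + 30). ✓
Telescoping: Σ = s_(11) − s_(3) = 11/80 − (3/40) = 1/16.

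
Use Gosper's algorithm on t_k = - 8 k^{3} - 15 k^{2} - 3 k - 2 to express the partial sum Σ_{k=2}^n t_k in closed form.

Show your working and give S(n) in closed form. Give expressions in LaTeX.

t_(k+1)/t_k = (8*k**3 + 39*k**2 + 57*k + 28)/(8*k**3 + 15*k**2 + 3*k + 2).
Normal form (A,B,C) = (1, 1, k**3 + 15*k**2/8 + 3*k/8 + 1/4).
Need (1)·f(k+1) − (1)·f(k) = k**3 + 15*k**2/8 + 3*k/8 + 1/4.
Degrees (0,0,3) ⇒ d ≤ 4.
Solving with deg f ≤ 4: f(k) = k*(2*k**3 + k**2 - 4*k + 3)/8.
So s_k = (B(k−1)f/C)·t_k = (k*(2*k**3 + k**2 - 4*k + 3)/(8*k**3 + 15*k**2 + 3*k + 2))·t_k = k*(-2*k**3 - k**2 + 4*k - 3).
s_(k+1) − s_k = -8*k**3 - 15*k**2 - 3*k - 2 = t_k.
Evaluate: s_(n+1) = -2*n**4 - 9*n**3 - 11*n**2 - 6*n - 2; subtract s_(2) = -30 ⇒ S(n) = -2*n**4 - 9*n**3 - 11*n**2 - 6*n + 28.

S(n) = - 2 n^{4} - 9 n^{3} - 11 n^{2} - 6 n + 28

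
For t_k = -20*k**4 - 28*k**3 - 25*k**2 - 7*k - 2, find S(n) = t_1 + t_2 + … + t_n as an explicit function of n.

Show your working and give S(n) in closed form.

S(n) = n*(-4*n**4 - 17*n**3 - 29*n**2 - 23*n - 9)

The ratio is (20*k**4 + 108*k**3 + 229*k**2 + 221*k + 82)/(20*k**4 + 28*k**3 + 25*k**2 + 7*k + 2).
Gosper form: A/B · C(k+1)/C(k) with A=1, B=1, C=k**4 + 7*k**3/5 + 5*k**2/4 + 7*k/20 + 1/10.
f must satisfy (1)·f(k+1) − (1)·f(k) = k**4 + 7*k**3/5 + 5*k**2/4 + 7*k/20 + 1/10.
deg f ≤ 5 (via 0,0,4).
Solving with deg f ≤ 5: f(k) = k*(4*k**4 - 3*k**3 + k**2 - 2*k + 2)/20.
Get s_k = R·t_k = k*(-4*k**4 + 3*k**3 - k**2 + 2*k - 2) with R(k) = B(k−1)f(k)/C(k) = k*(4*k**4 - 3*k**3 + k**2 - 2*k + 2)/(20*k**4 + 28*k**3 + 25*k**2 + 7*k + 2).
s_(k+1) − s_k = -20*k**4 - 28*k**3 - 25*k**2 - 7*k - 2 = t_k.
Telescope: S(n) = s_(n+1) − s_(1) = -4*n**5 - 17*n**4 - 29*n**3 - 23*n**2 - 9*n - 2 − (-2) = n*(-4*n**4 - 17*n**3 - 29*n**2 - 23*n - 9).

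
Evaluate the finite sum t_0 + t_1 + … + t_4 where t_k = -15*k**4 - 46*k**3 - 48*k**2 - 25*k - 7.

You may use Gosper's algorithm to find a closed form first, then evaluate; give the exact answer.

t_(k+1)/t_k = (15*k**4 + 106*k**3 + 276*k**2 + 319*k + 141)/(15*k**4 + 46*k**3 + 48*k**2 + 25*k + 7).
A = 1, B = 1, C = k**4 + 46*k**3/15 + 16*k**2/5 + 5*k/3 + 7/15.
Set up (1)·f(k+1) − (1)·f(k) − (k**4 + 46*k**3/15 + 16*k**2/5 + 5*k/3 + 7/15) = 0.
From deg A=0, deg B=0, deg C=4: d=5.
Coefficient equations give f(k) = k*(3*k**4 + 4*k**3 - 2*k**2 + 2)/15.
Then R = B(k−1)f/C = k*(3*k**4 + 4*k**3 - 2*k**2 + 2)/(15*k**4 + 46*k**3 + 48*k**2 + 25*k + 7), so s_k = R(k)·t_k = k*(-3*k**4 - 4*k**3 + 2*k**2 - 2).
Check: Δs_k = -15*k**4 - 46*k**3 - 48*k**2 - 25*k - 7. ✓
Σ_(k=0)^(4) t_k = s_(5) − s_(0) = -11635 − (0) = -11635.

Σ = -11635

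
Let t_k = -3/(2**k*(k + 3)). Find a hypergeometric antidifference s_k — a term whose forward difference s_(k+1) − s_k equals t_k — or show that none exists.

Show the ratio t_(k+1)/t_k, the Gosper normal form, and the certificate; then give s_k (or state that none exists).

no hypergeometric antidifference exists

The ratio is (k + 3)/(2*(k + 4)).
So A=k/2 + 3/2 and B=k + 4, with C=1.
Solve (k/2 + 3/2)·f(k+1) − (k + 3)·f(k) = 1.
deg f ≤ -1 (via 1,1,0).
Bound -1 < 0, so the key equation has no polynomial solution.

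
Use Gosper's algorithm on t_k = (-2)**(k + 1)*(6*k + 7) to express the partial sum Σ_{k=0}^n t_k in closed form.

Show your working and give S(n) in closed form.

S(n) = -8*(-2)**n*n - 12*(-2)**n - 2

t_(k+1)/t_k = 2*(-6*k - 13)/(6*k + 7).
Normal form (A,B,C) = (-2, 1, k + 7/6).
Key eq: (-2)·f(k+1) = (1)·f(k) + (k + 7/6).
Bound: deg f ≤ 1.
Solving with deg f ≤ 1: f(k) = -(2*k + 1)/6.
Get s_k = R·t_k = 2*(-2)**k*(2*k + 1) with R(k) = B(k−1)f(k)/C(k) = -(2*k + 1)/(6*k + 7).
Verify: (-2)**(k + 1)*(6*k + 7) matches t_k.
s_(n+1) = (-2)**(n + 2)*(-2*n - 3) and s_(0) = 2, so S(n) = -8*(-2)**n*n - 12*(-2)**n - 2.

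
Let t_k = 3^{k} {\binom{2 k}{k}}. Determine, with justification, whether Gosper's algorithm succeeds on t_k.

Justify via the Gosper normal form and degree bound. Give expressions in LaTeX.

No; the degree bound rules out any f.

Compute t_(k+1)/t_k: get 6*(2*k + 1)/(k + 1).
Take A(k)=12*k + 6, B(k)=k + 1, C(k)=1.
Solve (12*k + 6)·f(k+1) − (k)·f(k) = 1.
d = -1 from the (1,1,0) case.
deg f ≤ -1 is impossible — no certificate.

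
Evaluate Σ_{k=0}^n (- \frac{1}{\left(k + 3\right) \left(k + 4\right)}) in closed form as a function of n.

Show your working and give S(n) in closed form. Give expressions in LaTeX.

Step 1: r(k) = (k + 3)/(k + 5).
Factor: A=k + 3; B=k + 5; C=1.
Need (k + 3)·f(k+1) − (k + 4)·f(k) = 1.
d = 1 from the (1,1,0) case.
Solve for f: f(k) = k/3 (degree 1 ≤ 1).
Then R = B(k−1)f/C = k*(k + 4)/3, so s_k = R(k)·t_k = -k/(3*k + 9).
Verify: -1/(k**2 + 7*k + 12) matches t_k.
s_(n+1) = (-n - 1)/(3*(n + 4)) and s_(0) = 0, so S(n) = (-n - 1)/(3*(n + 4)).

S(n) = \frac{- n - 1}{3 \left(n + 4\right)}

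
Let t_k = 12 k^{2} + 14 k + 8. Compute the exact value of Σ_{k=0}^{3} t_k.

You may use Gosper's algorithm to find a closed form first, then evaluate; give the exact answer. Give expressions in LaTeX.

t_(k+1)/t_k = (6*k**2 + 19*k + 17)/(6*k**2 + 7*k + 4).
So A=1 and B=1, with C=k**2 + 7*k/6 + 2/3.
Set up (1)·f(k+1) − (1)·f(k) − (k**2 + 7*k/6 + 2/3) = 0.
Bound: deg f ≤ 3.
Solve for f: f(k) = k*(4*k**2 + k + 3)/12 (degree 3 ≤ 3).
R(k) = B(k−1)·f(k)/C(k) = k*(4*k**2 + k + 3)/(2*(6*k**2 + 7*k + 4)); s_k = R·t_k = k*(4*k**2 + k + 3).
Check: Δs_k = 12*k**2 + 14*k + 8. ✓
Σ_(k=0)^(3) t_k = s_(4) − s_(0) = 284 − (0) = 284.

Σ = 284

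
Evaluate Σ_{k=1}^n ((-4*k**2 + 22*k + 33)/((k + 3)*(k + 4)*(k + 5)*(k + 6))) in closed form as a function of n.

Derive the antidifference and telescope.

S(n) = n*(-n**2 + 145*n + 366)/(40*(n**3 + 15*n**2 + 74*n + 120))

r(k) = (k + 3)*(22*k - 4*(k + 1)**2 + 55)/((k + 7)*(-4*k**2 + 22*k + 33)) after simplifying.
So A=k + 3 and B=k + 7, with C=k**2 - 11*k/2 - 33/4.
Set up (k + 3)·f(k+1) − (k + 6)·f(k) − (k**2 - 11*k/2 - 33/4) = 0.
d = 3 from the (1,1,2) case.
Coefficient equations give f(k) = -k*(k**2 + 72*k + 92)/60.
R(k) = B(k−1)·f(k)/C(k) = -k*(k + 6)*(k**2 + 72*k + 92)/(15*(4*k**2 - 22*k - 33)); s_k = R·t_k = k*(k**2 + 72*k + 92)/(15*(k + 3)*(k + 4)*(k + 5)).
Verify: (-4*k**2 + 22*k + 33)/(k**4 + 18*k**3 + 119*k**2 + 342*k + 360) matches t_k.
Evaluate: s_(n+1) = (n**3 + 75*n**2 + 239*n + 165)/(15*(n**3 + 15*n**2 + 74*n + 120)); subtract s_(1) = 11/120 ⇒ S(n) = n*(-n**2 + 145*n + 366)/(40*(n**3 + 15*n**2 + 74*n + 120)).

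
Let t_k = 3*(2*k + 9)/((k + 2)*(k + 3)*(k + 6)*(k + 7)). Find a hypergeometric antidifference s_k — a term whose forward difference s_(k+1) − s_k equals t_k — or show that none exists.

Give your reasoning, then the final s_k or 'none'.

s_k = k*(k + 8)/(4*(k**2 + 8*k + 12))

Step 1: r(k) = (k + 2)*(k + 6)*(2*k + 11)/((k + 4)*(k + 8)*(2*k + 9)).
Take A(k)=k + 2, B(k)=k + 8, C(k)=k**3 + 27*k**2/2 + 121*k/2 + 90.
f must satisfy (k + 2)·f(k+1) − (k + 7)·f(k) = k**3 + 27*k**2/2 + 121*k/2 + 90.
From deg A=1, deg B=1, deg C=3: d=5.
A polynomial solution: f(k) = k*(k + 3)*(k + 4)*(k + 5)*(k + 8)/24.
R(k) = B(k−1)·f(k)/C(k) = k*(k + 3)*(k + 7)*(k + 8)/(12*(2*k + 9)); s_k = R·t_k = k*(k + 8)/(4*(k**2 + 8*k + 12)).
s_(k+1) − s_k = 3*(2*k + 9)/(k**4 + 18*k**3 + 113*k**2 + 288*k + 252) = t_k.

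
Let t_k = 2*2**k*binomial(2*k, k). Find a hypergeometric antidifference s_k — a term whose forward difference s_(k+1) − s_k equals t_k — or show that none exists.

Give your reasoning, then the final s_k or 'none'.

not Gosper-summable; s_k does not exist

Ratio r(k) = 4*(2*k + 1)/(k + 1).
Gosper form: A/B · C(k+1)/C(k) with A=8*k + 4, B=k + 1, C=1.
Solve (8*k + 4)·f(k+1) − (k)·f(k) = 1.
deg f ≤ -1 (via 1,1,0).
d = -1 < 0 ⇒ no nonzero polynomial f; not summable.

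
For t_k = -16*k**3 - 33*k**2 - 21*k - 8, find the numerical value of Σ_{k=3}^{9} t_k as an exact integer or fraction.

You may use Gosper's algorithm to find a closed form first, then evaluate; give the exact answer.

t_(k+1)/t_k = (16*k**3 + 81*k**2 + 135*k + 78)/(16*k**3 + 33*k**2 + 21*k + 8).
A = 1, B = 1, C = k**3 + 33*k**2/16 + 21*k/16 + 1/2.
Need (1)·f(k+1) − (1)·f(k) = k**3 + 33*k**2/16 + 21*k/16 + 1/2.
Degrees (0,0,3) ⇒ d ≤ 4.
Solving with deg f ≤ 4: f(k) = k*(4*k**3 + 3*k**2 - 2*k + 3)/16.
Certificate R = B(k−1)f/C = k*(4*k**3 + 3*k**2 - 2*k + 3)/(16*k**3 + 33*k**2 + 21*k + 8) gives s_k = k*(-4*k**3 - 3*k**2 + 2*k - 3).
Δs = -16*k**3 - 33*k**2 - 21*k - 8, as required.
Sum = s_(10) − s_(3); s_(10) = -42830, s_(3) = -396 ⇒ -42434.

Σ = -42434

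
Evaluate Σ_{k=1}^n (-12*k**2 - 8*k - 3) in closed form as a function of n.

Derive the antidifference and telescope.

Ratio r(k) = (12*k**2 + 32*k + 23)/(12*k**2 + 8*k + 3).
A = 1, B = 1, C = k**2 + 2*k/3 + 1/4.
Key eq: (1)·f(k+1) = (1)·f(k) + (k**2 + 2*k/3 + 1/4).
deg f ≤ 3 (via 0,0,2).
A polynomial solution: f(k) = k*(4*k**2 - 2*k + 1)/12.
Certificate R = B(k−1)f/C = k*(4*k**2 - 2*k + 1)/(12*k**2 + 8*k + 3) gives s_k = k*(-4*k**2 + 2*k - 1).
s_(k+1) − s_k = -12*k**2 - 8*k - 3 = t_k.
Telescope: S(n) = s_(n+1) − s_(1) = -4*n**3 - 10*n**2 - 9*n - 3 − (-3) = n*(-4*n**2 - 10*n - 9).

S(n) = n*(-4*n**2 - 10*n - 9)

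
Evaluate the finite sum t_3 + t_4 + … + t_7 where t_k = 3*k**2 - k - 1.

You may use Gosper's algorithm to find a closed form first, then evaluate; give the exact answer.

Σ = 375

r(k) = (k - 3*(k + 1)**2 + 2)/(-3*k**2 + k + 1) after simplifying.
A = 1, B = 1, C = k**2 - k/3 - 1/3.
Set up (1)·f(k+1) − (1)·f(k) − (k**2 - k/3 - 1/3) = 0.
d = 3 from the (0,0,2) case.
Solve for f: f(k) = k**2*(k - 2)/3 (degree 3 ≤ 3).
Then R = B(k−1)f/C = k**2*(k - 2)/(3*k**2 - k - 1), so s_k = R(k)·t_k = k**2*(k - 2).
Δs = 3*k**2 - k - 1, as required.
Σ_(k=3)^(7) t_k = s_(8) − s_(3) = 384 − (9) = 375.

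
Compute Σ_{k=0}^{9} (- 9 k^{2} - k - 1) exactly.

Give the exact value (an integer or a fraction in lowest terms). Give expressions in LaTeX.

Ratio r(k) = (k + 9*(k + 1)**2 + 2)/(9*k**2 + k + 1).
Normal form (A,B,C) = (1, 1, k**2 + k/9 + 1/9).
Key eq: (1)·f(k+1) = (1)·f(k) + (k**2 + k/9 + 1/9).
deg f ≤ 3 (via 0,0,2).
Match coefficients ⇒ f(k) = k*(3*k**2 - 4*k + 2)/9.
Certificate R = B(k−1)f/C = k*(3*k**2 - 4*k + 2)/(9*k**2 + k + 1) gives s_k = k*(-3*k**2 + 4*k - 2).
Δs = -9*k**2 - k - 1, as required.
Telescoping: Σ = s_(10) − s_(0) = -2620 − (0) = -2620.

Σ = -2620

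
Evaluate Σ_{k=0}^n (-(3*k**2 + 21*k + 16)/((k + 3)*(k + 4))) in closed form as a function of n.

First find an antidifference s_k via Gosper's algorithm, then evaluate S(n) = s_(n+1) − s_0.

The ratio is (k + 3)*(21*k + 3*(k + 1)**2 + 37)/((k + 5)*(3*k**2 + 21*k + 16)).
So A=k + 3 and B=k + 5, with C=k**2 + 7*k + 16/3.
f must satisfy (k + 3)·f(k+1) − (k + 4)·f(k) = k**2 + 7*k + 16/3.
d = 2 from the (1,1,2) case.
Match coefficients ⇒ f(k) = k*(9*k + 7)/9.
Certificate R = B(k−1)f/C = k*(k + 4)*(9*k + 7)/(3*(3*k**2 + 21*k + 16)) gives s_k = k*(-9*k - 7)/(3*(k + 3)).
Δs = (-3*k**2 - 21*k - 16)/(k**2 + 7*k + 12), as required.
Telescope: S(n) = s_(n+1) − s_(0) = (-9*n**2 - 25*n - 16)/(3*(n + 4)) − (0) = (-9*n**2 - 25*n - 16)/(3*(n + 4)).

S(n) = (-9*n**2 - 25*n - 16)/(3*(n + 4))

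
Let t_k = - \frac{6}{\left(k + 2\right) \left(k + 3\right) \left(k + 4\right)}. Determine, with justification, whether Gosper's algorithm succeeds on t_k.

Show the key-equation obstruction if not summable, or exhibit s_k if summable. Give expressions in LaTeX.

Step 1: r(k) = (k + 2)/(k + 5).
Take A(k)=k + 2, B(k)=k + 5, C(k)=1.
Solve (k + 2)·f(k+1) − (k + 4)·f(k) = 1.
Bound: deg f ≤ 2.
Solve for f: f(k) = k*(k + 5)/12 (degree 2 ≤ 2).
Then R = B(k−1)f/C = k*(k + 4)*(k + 5)/12, so s_k = R(k)·t_k = k*(-k - 5)/(2*(k + 2)*(k + 3)).
s_(k+1) − s_k = -6/(k**3 + 9*k**2 + 26*k + 24) = t_k.

Yes. s_k = \frac{k \left(- k - 5\right)}{2 \left(k + 2\right) \left(k + 3\right)}.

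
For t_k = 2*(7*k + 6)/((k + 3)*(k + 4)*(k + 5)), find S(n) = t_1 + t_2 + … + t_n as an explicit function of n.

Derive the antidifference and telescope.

S(n) = n*(41*n + 89)/(20*(n**2 + 9*n + 20))

Ratio r(k) = (k + 3)*(7*k + 13)/((k + 6)*(7*k + 6)).
Gosper form: A/B · C(k+1)/C(k) with A=k + 3, B=k + 6, C=k + 6/7.
f must satisfy (k + 3)·f(k+1) − (k + 5)·f(k) = k + 6/7.
Bound: deg f ≤ 2.
Solving with deg f ≤ 2: f(k) = k*(9*k + 7)/56.
R(k) = B(k−1)·f(k)/C(k) = k*(k + 5)*(9*k + 7)/(8*(7*k + 6)); s_k = R·t_k = k*(9*k + 7)/(4*(k + 3)*(k + 4)).
Δs = 2*(7*k + 6)/(k**3 + 12*k**2 + 47*k + 60), as required.
Evaluate: s_(n+1) = (9*n**2 + 25*n + 16)/(4*(n**2 + 9*n + 20)); subtract s_(1) = 1/5 ⇒ S(n) = n*(41*n + 89)/(20*(n**2 + 9*n + 20)).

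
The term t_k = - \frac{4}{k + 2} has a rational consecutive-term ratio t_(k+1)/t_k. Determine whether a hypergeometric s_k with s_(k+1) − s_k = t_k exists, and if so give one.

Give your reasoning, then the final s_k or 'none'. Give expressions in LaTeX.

Step 1: r(k) = (k + 2)/(k + 3).
Factor: A=k + 2; B=k + 3; C=1.
Set up (k + 2)·f(k+1) − (k + 2)·f(k) − (1) = 0.
Degrees (1,1,0) ⇒ d ≤ 0.
Write f(k) = c0. Then LHS − RHS = -1, requiring -1 = 0: contradictory. No certificate.

no hypergeometric antidifference exists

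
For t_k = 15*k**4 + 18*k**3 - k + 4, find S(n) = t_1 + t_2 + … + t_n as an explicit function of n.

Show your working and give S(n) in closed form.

S(n) = n*(3*n**4 + 12*n**3 + 14*n**2 + 4*n + 3)

Step 1: r(k) = (-k + 15*(k + 1)**4 + 18*(k + 1)**3 + 3)/(15*k**4 + 18*k**3 - k + 4).
Take A(k)=1, B(k)=1, C(k)=k**4 + 6*k**3/5 - k/15 + 4/15.
Key eq: (1)·f(k+1) = (1)·f(k) + (k**4 + 6*k**3/5 - k/15 + 4/15).
Degrees (0,0,4) ⇒ d ≤ 5.
Match coefficients ⇒ f(k) = k*(3*k**4 - 3*k**3 - 4*k**2 + 4*k + 4)/15.
R(k) = B(k−1)·f(k)/C(k) = k*(3*k**4 - 3*k**3 - 4*k**2 + 4*k + 4)/(15*k**4 + 18*k**3 - k + 4); s_k = R·t_k = k*(3*k**4 - 3*k**3 - 4*k**2 + 4*k + 4).
Check: Δs_k = 15*k**4 + 18*k**3 - k + 4. ✓
s_(n+1) = 3*n**5 + 12*n**4 + 14*n**3 + 4*n**2 + 3*n + 4 and s_(1) = 4, so S(n) = n*(3*n**4 + 12*n**3 + 14*n**2 + 4*n + 3).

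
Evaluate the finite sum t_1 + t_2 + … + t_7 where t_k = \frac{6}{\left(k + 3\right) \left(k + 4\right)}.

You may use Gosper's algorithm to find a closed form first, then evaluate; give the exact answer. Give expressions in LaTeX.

Σ = 21/22

t_(k+1)/t_k = (k + 3)/(k + 5).
So A=k + 3 and B=k + 5, with C=1.
Key eq: (k + 3)·f(k+1) = (k + 4)·f(k) + (1).
deg f ≤ 1 (via 1,1,0).
Coefficient equations give f(k) = k/3.
R(k) = B(k−1)·f(k)/C(k) = k*(k + 4)/3; s_k = R·t_k = 2*k/(k + 3).
s_(k+1) − s_k = 6/(k**2 + 7*k + 12) = t_k.
Sum = s_(8) − s_(1); s_(8) = 16/11, s_(1) = 1/2 ⇒ 21/22.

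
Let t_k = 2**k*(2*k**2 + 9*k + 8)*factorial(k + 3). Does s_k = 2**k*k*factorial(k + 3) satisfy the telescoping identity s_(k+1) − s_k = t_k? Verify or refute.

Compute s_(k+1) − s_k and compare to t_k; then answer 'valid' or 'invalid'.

Valid — Δs_k = t_k.

s_(k+1) = 2**(k + 1)*(k + 1)*factorial(k + 4)
s_(k+1) − s_k = 2**k*(2*k**2 + 9*k + 8)*factorial(k + 3)
(s_(k+1) − s_k) − t_k = 0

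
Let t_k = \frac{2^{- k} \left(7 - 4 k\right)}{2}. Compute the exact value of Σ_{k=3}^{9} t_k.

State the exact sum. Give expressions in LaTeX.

Compute t_(k+1)/t_k: get (4*k - 3)/(2*(4*k - 7)).
Factor: A=1/2; B=1; C=k - 7/4.
Need (1/2)·f(k+1) − (1)·f(k) = k - 7/4.
deg f ≤ 1 (via 0,0,1).
Match coefficients ⇒ f(k) = -(4*k - 3)/2.
Certificate R = B(k−1)f/C = -2*(4*k - 3)/(4*k - 7) gives s_k = (4*k - 3)/2**k.
Check: Δs_k = (7 - 4*k)/(2*2**k). ✓
Σ_(k=3)^(9) t_k = s_(10) − s_(3) = 37/1024 − (9/8) = -1115/1024.

Σ = -1115/1024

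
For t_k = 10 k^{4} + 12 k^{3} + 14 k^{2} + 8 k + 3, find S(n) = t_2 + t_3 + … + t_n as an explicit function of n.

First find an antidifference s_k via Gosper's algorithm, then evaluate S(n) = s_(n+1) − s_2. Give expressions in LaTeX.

S(n) = 2 n^{5} + 8 n^{4} + 14 n^{3} + 14 n^{2} + 9 n - 47

Step 1: r(k) = (10*k**4 + 52*k**3 + 110*k**2 + 112*k + 47)/(10*k**4 + 12*k**3 + 14*k**2 + 8*k + 3).
Gosper form: A/B · C(k+1)/C(k) with A=1, B=1, C=k**4 + 6*k**3/5 + 7*k**2/5 + 4*k/5 + 3/10.
f must satisfy (1)·f(k+1) − (1)·f(k) = k**4 + 6*k**3/5 + 7*k**2/5 + 4*k/5 + 3/10.
Bound: deg f ≤ 5.
Coefficient equations give f(k) = k*(2*k**4 - 2*k**3 + 2*k**2 + 1)/10.
R(k) = B(k−1)·f(k)/C(k) = k*(2*k**4 - 2*k**3 + 2*k**2 + 1)/(10*k**4 + 12*k**3 + 14*k**2 + 8*k + 3); s_k = R·t_k = 2*k**5 - 2*k**4 + 2*k**3 + k.
Verify: 10*k**4 + 12*k**3 + 14*k**2 + 8*k + 3 matches t_k.
Σ_(k=2)^n t_k = s_(n+1) − s_(2) = (2*n**5 + 8*n**4 + 14*n**3 + 14*n**2 + 9*n + 3) − (50), i.e. 2*n**5 + 8*n**4 + 14*n**3 + 14*n**2 + 9*n - 47.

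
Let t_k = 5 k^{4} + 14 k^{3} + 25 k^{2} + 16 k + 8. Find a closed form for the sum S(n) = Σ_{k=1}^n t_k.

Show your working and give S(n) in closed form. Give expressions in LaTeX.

Ratio r(k) = (5*k**4 + 34*k**3 + 97*k**2 + 128*k + 68)/(5*k**4 + 14*k**3 + 25*k**2 + 16*k + 8).
A = 1, B = 1, C = k**4 + 14*k**3/5 + 5*k**2 + 16*k/5 + 8/5.
f must satisfy (1)·f(k+1) − (1)·f(k) = k**4 + 14*k**3/5 + 5*k**2 + 16*k/5 + 8/5.
From deg A=0, deg B=0, deg C=4: d=5.
Coefficient equations give f(k) = k*(k**4 + k**3 + 3*k**2 - k + 4)/5.
Then R = B(k−1)f/C = k*(k**4 + k**3 + 3*k**2 - k + 4)/(5*k**4 + 14*k**3 + 25*k**2 + 16*k + 8), so s_k = R(k)·t_k = k*(k**4 + k**3 + 3*k**2 - k + 4).
Check: Δs_k = 5*k**4 + 14*k**3 + 25*k**2 + 16*k + 8. ✓
s_(n+1) = n**5 + 6*n**4 + 17*n**3 + 24*n**2 + 20*n + 8 and s_(1) = 8, so S(n) = n*(n**4 + 6*n**3 + 17*n**2 + 24*n + 20).

S(n) = n \left(n^{4} + 6 n^{3} + 17 n^{2} + 24 n + 20\right)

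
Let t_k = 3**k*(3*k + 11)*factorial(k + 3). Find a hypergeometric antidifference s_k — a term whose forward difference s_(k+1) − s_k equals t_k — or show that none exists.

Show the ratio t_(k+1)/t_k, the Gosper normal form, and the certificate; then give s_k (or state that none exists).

s_k = 3**k*factorial(k + 3)

r(k) = 3*(k + 4)*(3*k + 14)/(3*k + 11) after simplifying.
Normal form (A,B,C) = (3*k + 12, 1, k + 11/3).
f must satisfy (3*k + 12)·f(k+1) − (1)·f(k) = k + 11/3.
Bound: deg f ≤ 0.
Match coefficients ⇒ f(k) = 1/3.
Certificate R = B(k−1)f/C = 1/(3*k + 11) gives s_k = 3**k*factorial(k + 3).
s_(k+1) − s_k = 3**k*(3*k + 11)*factorial(k + 3) = t_k.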